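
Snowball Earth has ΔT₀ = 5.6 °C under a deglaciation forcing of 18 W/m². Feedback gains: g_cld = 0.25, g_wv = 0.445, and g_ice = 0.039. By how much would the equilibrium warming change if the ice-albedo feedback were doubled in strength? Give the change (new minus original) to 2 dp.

3.62 °C

Original: g = 0.734, ΔT = 5.6/(1−0.734) = 21.0526 °C.
With doubled ice-albedo: g' = 0.773, ΔT' = 5.6/(1−0.773) = 24.6696 °C.
Change = 24.6696 − 21.0526 = 3.62 °C.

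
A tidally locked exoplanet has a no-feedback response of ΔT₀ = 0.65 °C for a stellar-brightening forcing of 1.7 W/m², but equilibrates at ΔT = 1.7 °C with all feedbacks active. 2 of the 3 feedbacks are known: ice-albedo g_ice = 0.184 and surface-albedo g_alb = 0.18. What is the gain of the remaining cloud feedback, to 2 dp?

Amplification A = ΔT/ΔT₀ = 1.7/0.65 = 2.615.
Total gain g = 1 − 1/A = 1 − 1/2.615 = 0.6176.
Known gains sum to 0.184 + 0.18 = 0.364.
g_cld = 0.6176 − 0.364 = 0.25.

0.25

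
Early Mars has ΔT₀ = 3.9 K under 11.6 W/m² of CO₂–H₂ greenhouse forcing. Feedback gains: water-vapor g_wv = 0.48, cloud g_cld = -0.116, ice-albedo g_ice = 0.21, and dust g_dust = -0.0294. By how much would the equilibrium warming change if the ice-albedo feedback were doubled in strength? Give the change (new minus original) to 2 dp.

Original: g = 0.5446, ΔT = 3.9/(1−0.5446) = 8.5639 K.
With doubled ice-albedo: g' = 0.7546, ΔT' = 3.9/(1−0.7546) = 15.8924 K.
Change = 15.8924 − 8.5639 = 7.33 K.

7.33 K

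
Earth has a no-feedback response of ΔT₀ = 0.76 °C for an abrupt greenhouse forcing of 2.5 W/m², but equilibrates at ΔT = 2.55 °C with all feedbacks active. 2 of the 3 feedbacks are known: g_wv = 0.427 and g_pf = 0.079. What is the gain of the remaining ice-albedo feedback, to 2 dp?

Amplification A = ΔT/ΔT₀ = 2.55/0.76 = 3.355.
Total gain g = 1 − 1/A = 1 − 1/3.355 = 0.7019.
Known gains sum to 0.427 + 0.079 = 0.506.
g_ice = 0.7019 − 0.506 = 0.20.

0.20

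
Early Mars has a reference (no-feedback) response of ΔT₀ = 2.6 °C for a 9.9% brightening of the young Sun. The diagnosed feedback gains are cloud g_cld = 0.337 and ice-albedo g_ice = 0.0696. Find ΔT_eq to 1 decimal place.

4.4 °C

Total gain g = 0.337 + 0.0696 = 0.4066.
Amplification A = 1/(1 − 0.4066) = 1.685.
ΔT = 2.6 × 1.685 = 4.4 °C.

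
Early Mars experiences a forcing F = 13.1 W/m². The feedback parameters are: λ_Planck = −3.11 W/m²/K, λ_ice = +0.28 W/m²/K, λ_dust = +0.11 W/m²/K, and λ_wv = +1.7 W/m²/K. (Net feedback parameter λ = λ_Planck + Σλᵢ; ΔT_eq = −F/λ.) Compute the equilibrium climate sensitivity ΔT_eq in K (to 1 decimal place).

12.8 K

Net feedback parameter λ = (−3.11) + (+0.28) + (+0.11) + (+1.7) = -1.02 W/m²/K.
ΔT = −F/λ = −13.1/(-1.02) = 12.8 K.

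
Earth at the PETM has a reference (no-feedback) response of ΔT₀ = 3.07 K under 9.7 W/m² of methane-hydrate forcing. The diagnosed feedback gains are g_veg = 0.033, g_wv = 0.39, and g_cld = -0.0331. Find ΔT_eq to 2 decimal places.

Total gain g = 0.033 + 0.39 − 0.0331 = 0.3899.
Amplification A = 1/(1 − 0.3899) = 1.639.
ΔT = 3.07 × 1.639 = 5.03 K.

5.03 K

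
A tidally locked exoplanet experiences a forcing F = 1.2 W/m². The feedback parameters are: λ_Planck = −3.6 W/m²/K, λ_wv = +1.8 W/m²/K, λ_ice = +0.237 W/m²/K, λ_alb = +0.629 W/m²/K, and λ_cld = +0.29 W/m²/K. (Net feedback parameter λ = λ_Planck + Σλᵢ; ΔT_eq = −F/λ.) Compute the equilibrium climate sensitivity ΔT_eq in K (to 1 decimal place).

1.9 K

Net feedback parameter λ = (−3.6) + (+1.8) + (+0.237) + (+0.629) + (+0.29) = -0.644 W/m²/K.
ΔT = −F/λ = −1.2/(-0.644) = 1.9 K.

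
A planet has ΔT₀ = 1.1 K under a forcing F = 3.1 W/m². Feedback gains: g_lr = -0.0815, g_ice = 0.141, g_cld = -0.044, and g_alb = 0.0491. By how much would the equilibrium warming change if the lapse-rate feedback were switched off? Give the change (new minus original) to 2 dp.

0.11 K

Original: g = 0.0646, ΔT = 1.1/(1−0.0646) = 1.1760 K.
Without lapse-rate: g' = 0.1461, ΔT' = 1.1/(1−0.1461) = 1.2882 K.
Change = 1.2882 − 1.1760 = 0.11 K.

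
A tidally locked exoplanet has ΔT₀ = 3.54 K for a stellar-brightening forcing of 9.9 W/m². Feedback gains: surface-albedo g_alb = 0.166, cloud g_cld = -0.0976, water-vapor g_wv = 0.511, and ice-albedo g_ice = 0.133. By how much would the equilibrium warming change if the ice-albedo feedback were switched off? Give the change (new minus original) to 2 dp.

-3.89 K

Original: g = 0.7124, ΔT = 3.54/(1−0.7124) = 12.3088 K.
Without ice-albedo: g' = 0.5794, ΔT' = 3.54/(1−0.5794) = 8.4165 K.
Change = 8.4165 − 12.3088 = -3.89 K.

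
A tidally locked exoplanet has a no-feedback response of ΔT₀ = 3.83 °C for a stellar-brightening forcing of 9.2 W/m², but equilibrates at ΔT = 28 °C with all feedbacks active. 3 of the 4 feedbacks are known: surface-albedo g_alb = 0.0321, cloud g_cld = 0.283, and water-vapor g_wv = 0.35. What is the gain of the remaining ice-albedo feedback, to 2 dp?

Amplification A = ΔT/ΔT₀ = 28/3.83 = 7.311.
Total gain g = 1 − 1/A = 1 − 1/7.311 = 0.8632.
Known gains sum to 0.0321 + 0.283 + 0.35 = 0.6651.
g_ice = 0.8632 − 0.6651 = 0.20.

0.20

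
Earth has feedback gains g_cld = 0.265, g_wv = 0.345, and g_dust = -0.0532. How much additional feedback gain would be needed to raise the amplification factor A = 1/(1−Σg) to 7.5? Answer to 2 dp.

Current total gain = 0.5568.
Target gain for A = 7.5: g* = 1 − 1/7.5 = 0.8667.
Additional gain needed = 0.8667 − 0.5568 = 0.31.

0.31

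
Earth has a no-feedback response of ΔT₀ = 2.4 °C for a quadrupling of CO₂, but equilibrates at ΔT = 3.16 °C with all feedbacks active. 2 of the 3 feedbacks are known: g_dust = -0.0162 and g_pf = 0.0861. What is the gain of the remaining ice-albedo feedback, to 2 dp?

0.17

Amplification A = ΔT/ΔT₀ = 3.16/2.4 = 1.317.
Total gain g = 1 − 1/A = 1 − 1/1.317 = 0.2407.
Known gains sum to -0.0162 + 0.0861 = 0.0699.
g_ice = 0.2407 − 0.0699 = 0.17.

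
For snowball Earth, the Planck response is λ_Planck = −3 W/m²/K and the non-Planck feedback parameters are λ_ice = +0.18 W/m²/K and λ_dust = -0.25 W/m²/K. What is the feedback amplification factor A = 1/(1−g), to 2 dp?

Convert to gains: g_ice = 0.18/3 = 0.06; g_dust = -0.25/3 = -0.08333.
Total gain g = -0.02333.
A = 1/(1 + 0.02333) = 0.98.

0.98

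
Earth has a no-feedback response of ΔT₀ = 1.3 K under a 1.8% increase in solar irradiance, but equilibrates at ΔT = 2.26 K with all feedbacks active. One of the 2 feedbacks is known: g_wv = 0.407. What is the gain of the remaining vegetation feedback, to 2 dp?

Amplification A = ΔT/ΔT₀ = 2.26/1.3 = 1.738.
Total gain g = 1 − 1/A = 1 − 1/1.738 = 0.4246.
The known gain is 0.407.
g_veg = 0.4246 − 0.407 = 0.02.

0.02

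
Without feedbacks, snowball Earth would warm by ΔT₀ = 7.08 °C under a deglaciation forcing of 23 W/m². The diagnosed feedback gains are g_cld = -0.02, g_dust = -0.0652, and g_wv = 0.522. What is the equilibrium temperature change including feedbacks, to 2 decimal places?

12.57 °C

Total gain g = -0.02 − 0.0652 + 0.522 = 0.4368.
Amplification A = 1/(1 − 0.4368) = 1.776.
ΔT = 7.08 × 1.776 = 12.57 °C.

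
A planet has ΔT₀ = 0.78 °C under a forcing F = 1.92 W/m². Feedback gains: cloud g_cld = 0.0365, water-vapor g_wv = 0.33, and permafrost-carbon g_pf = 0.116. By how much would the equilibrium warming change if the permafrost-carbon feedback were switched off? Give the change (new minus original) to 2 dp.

Original: g = 0.4825, ΔT = 0.78/(1−0.4825) = 1.5072 °C.
Without permafrost-carbon: g' = 0.3665, ΔT' = 0.78/(1−0.3665) = 1.2313 °C.
Change = 1.2313 − 1.5072 = -0.28 °C.

-0.28 °C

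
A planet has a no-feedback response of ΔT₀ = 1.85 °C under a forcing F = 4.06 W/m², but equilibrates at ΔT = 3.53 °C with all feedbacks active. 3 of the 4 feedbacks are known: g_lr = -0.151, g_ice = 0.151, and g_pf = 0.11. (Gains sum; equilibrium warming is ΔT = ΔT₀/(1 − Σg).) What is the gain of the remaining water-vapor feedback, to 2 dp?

Amplification A = ΔT/ΔT₀ = 3.53/1.85 = 1.908.
Total gain g = 1 − 1/A = 1 − 1/1.908 = 0.4759.
Known gains sum to -0.151 + 0.151 + 0.11 = 0.11.
g_wv = 0.4759 − 0.11 = 0.37.

0.37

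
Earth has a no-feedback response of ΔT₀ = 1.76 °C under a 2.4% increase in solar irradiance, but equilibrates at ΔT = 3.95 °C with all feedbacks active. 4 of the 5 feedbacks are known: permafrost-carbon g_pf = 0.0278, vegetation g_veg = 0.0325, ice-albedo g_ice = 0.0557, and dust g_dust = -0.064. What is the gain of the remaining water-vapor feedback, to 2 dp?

0.50

Amplification A = ΔT/ΔT₀ = 3.95/1.76 = 2.244.
Total gain g = 1 − 1/A = 1 − 1/2.244 = 0.5544.
Known gains sum to 0.0278 + 0.0325 + 0.0557 − 0.064 = 0.052.
g_wv = 0.5544 − 0.052 = 0.50.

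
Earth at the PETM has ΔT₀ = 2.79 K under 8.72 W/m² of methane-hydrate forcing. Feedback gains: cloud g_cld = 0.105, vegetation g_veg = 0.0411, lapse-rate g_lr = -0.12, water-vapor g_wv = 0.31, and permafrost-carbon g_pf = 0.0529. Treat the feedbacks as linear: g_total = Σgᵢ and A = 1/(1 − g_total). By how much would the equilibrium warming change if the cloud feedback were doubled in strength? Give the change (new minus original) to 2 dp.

Original: g = 0.389, ΔT = 2.79/(1−0.389) = 4.5663 K.
With doubled cloud: g' = 0.494, ΔT' = 2.79/(1−0.494) = 5.5138 K.
Change = 5.5138 − 4.5663 = 0.95 K.

0.95 K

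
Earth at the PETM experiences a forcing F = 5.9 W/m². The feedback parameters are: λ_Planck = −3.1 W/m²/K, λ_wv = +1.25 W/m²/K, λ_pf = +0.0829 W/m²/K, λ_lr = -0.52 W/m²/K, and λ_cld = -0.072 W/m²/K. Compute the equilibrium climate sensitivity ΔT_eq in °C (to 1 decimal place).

2.5 °C

Net feedback parameter λ = (−3.1) + (+1.25) + (+0.0829) + (-0.52) + (-0.072) = -2.3591 W/m²/K.
ΔT = −F/λ = −5.9/(-2.3591) = 2.5 °C.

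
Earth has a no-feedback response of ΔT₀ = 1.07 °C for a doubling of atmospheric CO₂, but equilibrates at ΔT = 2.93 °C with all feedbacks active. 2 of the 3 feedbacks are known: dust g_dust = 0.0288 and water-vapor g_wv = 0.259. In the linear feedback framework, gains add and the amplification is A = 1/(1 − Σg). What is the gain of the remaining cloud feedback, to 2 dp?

0.35

Amplification A = ΔT/ΔT₀ = 2.93/1.07 = 2.738.
Total gain g = 1 − 1/A = 1 − 1/2.738 = 0.6348.
Known gains sum to 0.0288 + 0.259 = 0.2878.
g_cld = 0.6348 − 0.2878 = 0.35.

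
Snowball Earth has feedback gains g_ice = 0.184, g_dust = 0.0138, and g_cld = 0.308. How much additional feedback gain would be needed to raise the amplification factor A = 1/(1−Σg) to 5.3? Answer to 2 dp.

Current total gain = 0.5058.
Target gain for A = 5.3: g* = 1 − 1/5.3 = 0.8113.
Additional gain needed = 0.8113 − 0.5058 = 0.31.

0.31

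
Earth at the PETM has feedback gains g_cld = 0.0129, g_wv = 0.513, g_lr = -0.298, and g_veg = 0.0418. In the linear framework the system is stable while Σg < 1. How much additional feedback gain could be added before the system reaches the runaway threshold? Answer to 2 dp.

0.73

Current total gain = 0.0129 + 0.513 − 0.298 + 0.0418 = 0.2697.
Margin to runaway = 1 − 0.2697 = 0.73.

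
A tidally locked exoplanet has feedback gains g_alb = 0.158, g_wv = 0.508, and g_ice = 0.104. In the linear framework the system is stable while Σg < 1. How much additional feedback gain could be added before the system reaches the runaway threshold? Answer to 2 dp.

0.23

Current total gain = 0.158 + 0.508 + 0.104 = 0.77.
Margin to runaway = 1 − 0.77 = 0.23.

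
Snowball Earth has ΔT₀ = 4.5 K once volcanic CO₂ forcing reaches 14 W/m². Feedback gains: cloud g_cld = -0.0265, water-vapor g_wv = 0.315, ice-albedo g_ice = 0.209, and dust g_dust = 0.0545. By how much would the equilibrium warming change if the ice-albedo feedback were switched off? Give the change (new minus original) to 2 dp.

-3.20 K

Original: g = 0.552, ΔT = 4.5/(1−0.552) = 10.0446 K.
Without ice-albedo: g' = 0.343, ΔT' = 4.5/(1−0.343) = 6.8493 K.
Change = 6.8493 − 10.0446 = -3.20 K.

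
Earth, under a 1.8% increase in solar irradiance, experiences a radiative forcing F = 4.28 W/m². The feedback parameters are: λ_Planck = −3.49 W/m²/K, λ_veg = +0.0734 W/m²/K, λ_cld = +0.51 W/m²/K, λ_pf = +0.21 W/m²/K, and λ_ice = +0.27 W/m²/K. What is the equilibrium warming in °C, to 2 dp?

Net feedback parameter λ = (−3.49) + (+0.0734) + (+0.51) + (+0.21) + (+0.27) = -2.4266 W/m²/K.
ΔT = −F/λ = −4.28/(-2.4266) = 1.76 °C.

1.76 °C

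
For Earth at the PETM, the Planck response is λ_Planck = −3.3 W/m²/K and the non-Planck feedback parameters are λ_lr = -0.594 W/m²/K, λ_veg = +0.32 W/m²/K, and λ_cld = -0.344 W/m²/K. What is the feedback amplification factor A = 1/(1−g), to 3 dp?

0.842

Convert to gains: g_lr = -0.594/3.3 = -0.18; g_veg = 0.32/3.3 = 0.09697; g_cld = -0.344/3.3 = -0.1042.
Total gain g = -0.18723.
A = 1/(1 + 0.18723) = 0.842.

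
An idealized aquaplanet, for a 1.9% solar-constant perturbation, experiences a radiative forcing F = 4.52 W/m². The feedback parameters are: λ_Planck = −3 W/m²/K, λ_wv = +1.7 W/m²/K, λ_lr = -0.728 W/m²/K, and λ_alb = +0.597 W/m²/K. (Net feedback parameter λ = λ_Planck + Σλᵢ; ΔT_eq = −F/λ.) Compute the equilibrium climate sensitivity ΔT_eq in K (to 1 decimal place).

3.2 K

Net feedback parameter λ = (−3) + (+1.7) + (-0.728) + (+0.597) = -1.431 W/m²/K.
ΔT = −F/λ = −4.52/(-1.431) = 3.2 K.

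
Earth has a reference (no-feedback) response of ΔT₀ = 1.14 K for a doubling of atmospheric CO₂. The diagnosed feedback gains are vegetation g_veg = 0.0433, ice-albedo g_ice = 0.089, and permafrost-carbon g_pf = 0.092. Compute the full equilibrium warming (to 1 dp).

Total gain g = 0.0433 + 0.089 + 0.092 = 0.2243.
Amplification A = 1/(1 − 0.2243) = 1.289.
ΔT = 1.14 × 1.289 = 1.5 K.

1.5 K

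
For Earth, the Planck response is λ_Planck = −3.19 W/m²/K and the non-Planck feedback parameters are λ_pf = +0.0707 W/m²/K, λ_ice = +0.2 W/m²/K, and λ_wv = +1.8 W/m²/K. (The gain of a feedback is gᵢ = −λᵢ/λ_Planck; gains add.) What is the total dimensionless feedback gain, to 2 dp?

Convert to gains: g_pf = 0.0707/3.19 = 0.02216; g_ice = 0.2/3.19 = 0.0627; g_wv = 1.8/3.19 = 0.5643.
Total gain g = 0.64916.

0.65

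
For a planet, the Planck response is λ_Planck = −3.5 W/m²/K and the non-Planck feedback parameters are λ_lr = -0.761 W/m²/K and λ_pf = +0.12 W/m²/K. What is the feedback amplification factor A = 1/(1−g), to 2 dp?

0.85

Convert to gains: g_lr = -0.761/3.5 = -0.2174; g_pf = 0.12/3.5 = 0.03429.
Total gain g = -0.18311.
A = 1/(1 + 0.18311) = 0.85.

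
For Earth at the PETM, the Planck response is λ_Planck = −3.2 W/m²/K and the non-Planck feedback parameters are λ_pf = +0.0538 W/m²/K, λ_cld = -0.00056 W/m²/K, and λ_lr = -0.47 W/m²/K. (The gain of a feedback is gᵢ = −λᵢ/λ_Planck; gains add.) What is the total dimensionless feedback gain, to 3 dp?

-0.130

Convert to gains: g_pf = 0.0538/3.2 = 0.01681; g_cld = -0.00056/3.2 = -0.000175; g_lr = -0.47/3.2 = -0.1469.
Total gain g = -0.130265.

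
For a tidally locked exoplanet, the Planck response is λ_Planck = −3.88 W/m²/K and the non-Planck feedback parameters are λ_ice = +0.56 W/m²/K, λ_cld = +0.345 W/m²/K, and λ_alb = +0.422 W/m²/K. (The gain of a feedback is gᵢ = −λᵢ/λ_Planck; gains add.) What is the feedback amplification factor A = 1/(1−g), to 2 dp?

Convert to gains: g_ice = 0.56/3.88 = 0.1443; g_cld = 0.345/3.88 = 0.08892; g_alb = 0.422/3.88 = 0.1088.
Total gain g = 0.34202.
A = 1/(1 − 0.34202) = 1.52.

1.52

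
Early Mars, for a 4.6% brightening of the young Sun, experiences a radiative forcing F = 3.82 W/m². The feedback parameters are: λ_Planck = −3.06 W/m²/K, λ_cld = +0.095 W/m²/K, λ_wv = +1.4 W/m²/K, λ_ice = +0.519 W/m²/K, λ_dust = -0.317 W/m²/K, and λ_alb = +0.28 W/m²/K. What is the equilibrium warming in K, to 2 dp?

Net feedback parameter λ = (−3.06) + (+0.095) + (+1.4) + (+0.519) + (-0.317) + (+0.28) = -1.083 W/m²/K.
ΔT = −F/λ = −3.82/(-1.083) = 3.53 K.

3.53 K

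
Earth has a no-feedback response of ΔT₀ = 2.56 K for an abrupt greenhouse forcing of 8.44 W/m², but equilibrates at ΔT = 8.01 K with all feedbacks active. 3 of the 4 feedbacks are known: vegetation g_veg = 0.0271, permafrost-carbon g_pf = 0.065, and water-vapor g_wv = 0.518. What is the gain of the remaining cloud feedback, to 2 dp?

0.07

Amplification A = ΔT/ΔT₀ = 8.01/2.56 = 3.129.
Total gain g = 1 − 1/A = 1 − 1/3.129 = 0.6804.
Known gains sum to 0.0271 + 0.065 + 0.518 = 0.6101.
g_cld = 0.6804 − 0.6101 = 0.07.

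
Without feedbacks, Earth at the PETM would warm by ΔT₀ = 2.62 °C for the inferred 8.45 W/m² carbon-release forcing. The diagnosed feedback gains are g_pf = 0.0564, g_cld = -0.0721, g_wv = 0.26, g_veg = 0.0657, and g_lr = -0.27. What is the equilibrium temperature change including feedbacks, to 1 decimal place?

2.7 °C

Total gain g = 0.0564 − 0.0721 + 0.26 + 0.0657 − 0.27 = 0.04.
Amplification A = 1/(1 − 0.04) = 1.042.
ΔT = 2.62 × 1.042 = 2.7 °C.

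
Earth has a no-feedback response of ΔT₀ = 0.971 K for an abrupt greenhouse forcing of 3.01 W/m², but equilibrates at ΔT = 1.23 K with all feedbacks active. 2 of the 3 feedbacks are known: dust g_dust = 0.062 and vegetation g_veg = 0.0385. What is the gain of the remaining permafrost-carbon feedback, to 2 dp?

Amplification A = ΔT/ΔT₀ = 1.23/0.971 = 1.267.
Total gain g = 1 − 1/A = 1 − 1/1.267 = 0.2107.
Known gains sum to 0.062 + 0.0385 = 0.1005.
g_pf = 0.2107 − 0.1005 = 0.11.

0.11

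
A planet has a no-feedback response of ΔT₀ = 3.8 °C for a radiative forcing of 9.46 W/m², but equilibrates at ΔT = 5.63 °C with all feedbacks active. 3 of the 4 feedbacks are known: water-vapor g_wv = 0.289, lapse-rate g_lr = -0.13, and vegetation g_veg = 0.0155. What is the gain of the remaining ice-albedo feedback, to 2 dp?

0.15

Amplification A = ΔT/ΔT₀ = 5.63/3.8 = 1.482.
Total gain g = 1 − 1/A = 1 − 1/1.482 = 0.3252.
Known gains sum to 0.289 − 0.13 + 0.0155 = 0.1745.
g_ice = 0.3252 − 0.1745 = 0.15.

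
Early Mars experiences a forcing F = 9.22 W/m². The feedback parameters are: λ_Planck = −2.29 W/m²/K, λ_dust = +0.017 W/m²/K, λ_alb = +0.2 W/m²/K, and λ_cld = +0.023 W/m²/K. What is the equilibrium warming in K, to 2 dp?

Net feedback parameter λ = (−2.29) + (+0.017) + (+0.2) + (+0.023) = -2.05 W/m²/K.
ΔT = −F/λ = −9.22/(-2.05) = 4.50 K.

4.50 K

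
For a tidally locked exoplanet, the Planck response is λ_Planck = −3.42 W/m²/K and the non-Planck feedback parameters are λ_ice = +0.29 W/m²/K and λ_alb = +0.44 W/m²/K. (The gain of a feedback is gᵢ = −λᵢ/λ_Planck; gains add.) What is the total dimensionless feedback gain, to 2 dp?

Convert to gains: g_ice = 0.29/3.42 = 0.0848; g_alb = 0.44/3.42 = 0.1287.
Total gain g = 0.2135.

0.21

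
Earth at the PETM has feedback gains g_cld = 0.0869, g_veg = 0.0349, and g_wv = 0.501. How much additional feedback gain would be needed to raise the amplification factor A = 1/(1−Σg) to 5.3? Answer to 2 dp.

Current total gain = 0.6228.
Target gain for A = 5.3: g* = 1 − 1/5.3 = 0.8113.
Additional gain needed = 0.8113 − 0.6228 = 0.19.

0.19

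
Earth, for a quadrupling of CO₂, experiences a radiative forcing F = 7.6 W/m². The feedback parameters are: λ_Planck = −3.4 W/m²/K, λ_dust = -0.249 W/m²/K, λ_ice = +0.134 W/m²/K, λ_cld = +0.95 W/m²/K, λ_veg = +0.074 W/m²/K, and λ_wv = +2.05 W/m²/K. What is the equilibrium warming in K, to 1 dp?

Net feedback parameter λ = (−3.4) + (-0.249) + (+0.134) + (+0.95) + (+0.074) + (+2.05) = -0.441 W/m²/K.
ΔT = −F/λ = −7.6/(-0.441) = 17.2 K.

17.2 K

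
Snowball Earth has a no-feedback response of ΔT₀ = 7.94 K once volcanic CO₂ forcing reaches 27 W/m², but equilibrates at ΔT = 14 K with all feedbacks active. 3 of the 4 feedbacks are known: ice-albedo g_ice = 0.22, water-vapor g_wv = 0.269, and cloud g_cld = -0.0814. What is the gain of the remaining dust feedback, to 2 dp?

Amplification A = ΔT/ΔT₀ = 14/7.94 = 1.763.
Total gain g = 1 − 1/A = 1 − 1/1.763 = 0.4328.
Known gains sum to 0.22 + 0.269 − 0.0814 = 0.4076.
g_dust = 0.4328 − 0.4076 = 0.03.

0.03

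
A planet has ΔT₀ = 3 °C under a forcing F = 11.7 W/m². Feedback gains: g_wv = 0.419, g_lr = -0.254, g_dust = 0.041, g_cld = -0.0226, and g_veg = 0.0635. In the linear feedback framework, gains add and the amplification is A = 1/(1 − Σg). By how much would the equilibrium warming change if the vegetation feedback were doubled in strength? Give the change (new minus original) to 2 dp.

Original: g = 0.2469, ΔT = 3/(1−0.2469) = 3.9835 °C.
With doubled vegetation: g' = 0.3104, ΔT' = 3/(1−0.3104) = 4.3503 °C.
Change = 4.3503 − 3.9835 = 0.37 °C.

0.37 °C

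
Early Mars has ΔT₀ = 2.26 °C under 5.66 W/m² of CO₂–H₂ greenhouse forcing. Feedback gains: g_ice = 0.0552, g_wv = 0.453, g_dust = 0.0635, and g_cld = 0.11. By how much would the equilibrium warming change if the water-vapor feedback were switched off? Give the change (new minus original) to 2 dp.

Original: g = 0.6817, ΔT = 2.26/(1−0.6817) = 7.1002 °C.
Without water-vapor: g' = 0.2287, ΔT' = 2.26/(1−0.2287) = 2.9301 °C.
Change = 2.9301 − 7.1002 = -4.17 °C.

-4.17 °C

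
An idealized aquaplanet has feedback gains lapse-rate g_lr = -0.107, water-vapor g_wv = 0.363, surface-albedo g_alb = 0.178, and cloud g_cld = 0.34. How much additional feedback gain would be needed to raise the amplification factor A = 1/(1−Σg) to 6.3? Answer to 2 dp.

Current total gain = 0.774.
Target gain for A = 6.3: g* = 1 − 1/6.3 = 0.8413.
Additional gain needed = 0.8413 − 0.774 = 0.07.

0.07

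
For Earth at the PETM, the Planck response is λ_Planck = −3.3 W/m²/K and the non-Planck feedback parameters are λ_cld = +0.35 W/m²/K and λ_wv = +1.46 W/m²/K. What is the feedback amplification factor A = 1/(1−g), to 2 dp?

2.21

Convert to gains: g_cld = 0.35/3.3 = 0.1061; g_wv = 1.46/3.3 = 0.4424.
Total gain g = 0.5485.
A = 1/(1 − 0.5485) = 2.21.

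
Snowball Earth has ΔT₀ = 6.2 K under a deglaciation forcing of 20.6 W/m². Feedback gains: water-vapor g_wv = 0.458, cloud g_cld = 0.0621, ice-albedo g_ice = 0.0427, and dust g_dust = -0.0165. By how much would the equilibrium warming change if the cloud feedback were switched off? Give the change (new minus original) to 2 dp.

Original: g = 0.5463, ΔT = 6.2/(1−0.5463) = 13.6654 K.
Without cloud: g' = 0.4842, ΔT' = 6.2/(1−0.4842) = 12.0202 K.
Change = 12.0202 − 13.6654 = -1.65 K.

-1.65 K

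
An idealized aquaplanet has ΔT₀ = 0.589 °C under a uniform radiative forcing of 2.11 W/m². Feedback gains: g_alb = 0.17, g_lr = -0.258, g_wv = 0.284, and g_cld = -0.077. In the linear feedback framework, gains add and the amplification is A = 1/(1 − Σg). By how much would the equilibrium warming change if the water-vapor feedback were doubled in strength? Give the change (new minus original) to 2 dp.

Original: g = 0.119, ΔT = 0.589/(1−0.119) = 0.6686 °C.
With doubled water-vapor: g' = 0.403, ΔT' = 0.589/(1−0.403) = 0.9866 °C.
Change = 0.9866 − 0.6686 = 0.32 °C.

0.32 °C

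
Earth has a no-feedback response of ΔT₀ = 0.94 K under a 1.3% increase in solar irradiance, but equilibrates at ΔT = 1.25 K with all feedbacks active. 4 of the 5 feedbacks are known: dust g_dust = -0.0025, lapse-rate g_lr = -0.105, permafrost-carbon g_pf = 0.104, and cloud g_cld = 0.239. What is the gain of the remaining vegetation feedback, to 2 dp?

Amplification A = ΔT/ΔT₀ = 1.25/0.94 = 1.33.
Total gain g = 1 − 1/A = 1 − 1/1.33 = 0.2481.
Known gains sum to -0.0025 − 0.105 + 0.104 + 0.239 = 0.2355.
g_veg = 0.2481 − 0.2355 = 0.01.

0.01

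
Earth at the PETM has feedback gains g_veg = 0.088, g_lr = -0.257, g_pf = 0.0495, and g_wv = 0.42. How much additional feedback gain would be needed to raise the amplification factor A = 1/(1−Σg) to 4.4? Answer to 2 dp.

0.47

Current total gain = 0.3005.
Target gain for A = 4.4: g* = 1 − 1/4.4 = 0.7727.
Additional gain needed = 0.7727 − 0.3005 = 0.47.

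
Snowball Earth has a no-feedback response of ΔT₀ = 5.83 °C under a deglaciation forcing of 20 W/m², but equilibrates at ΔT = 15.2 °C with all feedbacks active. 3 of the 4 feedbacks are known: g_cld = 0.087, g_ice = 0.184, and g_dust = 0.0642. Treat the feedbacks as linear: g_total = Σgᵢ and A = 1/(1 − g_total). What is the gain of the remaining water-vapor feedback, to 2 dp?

0.28

Amplification A = ΔT/ΔT₀ = 15.2/5.83 = 2.607.
Total gain g = 1 − 1/A = 1 − 1/2.607 = 0.6164.
Known gains sum to 0.087 + 0.184 + 0.0642 = 0.3352.
g_wv = 0.6164 − 0.3352 = 0.28.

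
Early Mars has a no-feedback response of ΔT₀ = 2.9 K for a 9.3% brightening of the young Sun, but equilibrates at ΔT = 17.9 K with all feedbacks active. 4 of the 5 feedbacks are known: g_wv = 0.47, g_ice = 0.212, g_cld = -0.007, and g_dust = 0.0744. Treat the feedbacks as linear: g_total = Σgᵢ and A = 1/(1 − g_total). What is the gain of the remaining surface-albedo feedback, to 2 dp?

0.09

Amplification A = ΔT/ΔT₀ = 17.9/2.9 = 6.172.
Total gain g = 1 − 1/A = 1 − 1/6.172 = 0.838.
Known gains sum to 0.47 + 0.212 − 0.007 + 0.0744 = 0.7494.
g_alb = 0.838 − 0.7494 = 0.09.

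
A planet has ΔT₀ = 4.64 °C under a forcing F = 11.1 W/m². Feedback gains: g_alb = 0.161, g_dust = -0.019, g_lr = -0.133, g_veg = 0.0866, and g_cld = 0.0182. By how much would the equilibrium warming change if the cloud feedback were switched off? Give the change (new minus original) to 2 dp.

-0.11 °C

Original: g = 0.1138, ΔT = 4.64/(1−0.1138) = 5.2358 °C.
Without cloud: g' = 0.0956, ΔT' = 4.64/(1−0.0956) = 5.1305 °C.
Change = 5.1305 − 5.2358 = -0.11 °C.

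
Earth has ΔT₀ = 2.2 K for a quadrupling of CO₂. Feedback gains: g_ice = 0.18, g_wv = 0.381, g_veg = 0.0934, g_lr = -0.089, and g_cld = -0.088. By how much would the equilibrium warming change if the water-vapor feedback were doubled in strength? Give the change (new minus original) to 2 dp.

11.33 K

Original: g = 0.4774, ΔT = 2.2/(1−0.4774) = 4.2097 K.
With doubled water-vapor: g' = 0.8584, ΔT' = 2.2/(1−0.8584) = 15.5367 K.
Change = 15.5367 − 4.2097 = 11.33 K.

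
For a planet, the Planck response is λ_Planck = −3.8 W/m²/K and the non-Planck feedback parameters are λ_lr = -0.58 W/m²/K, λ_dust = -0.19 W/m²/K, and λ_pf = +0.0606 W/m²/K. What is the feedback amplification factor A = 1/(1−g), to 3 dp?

Convert to gains: g_lr = -0.58/3.8 = -0.1526; g_dust = -0.19/3.8 = -0.05; g_pf = 0.0606/3.8 = 0.01595.
Total gain g = -0.18665.
A = 1/(1 + 0.18665) = 0.843.

0.843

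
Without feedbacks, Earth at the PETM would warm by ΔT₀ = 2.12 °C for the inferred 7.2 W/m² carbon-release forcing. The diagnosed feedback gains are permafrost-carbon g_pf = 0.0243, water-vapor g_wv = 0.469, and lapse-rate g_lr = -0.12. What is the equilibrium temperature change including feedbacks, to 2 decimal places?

3.38 °C

Total gain g = 0.0243 + 0.469 − 0.12 = 0.3733.
Amplification A = 1/(1 − 0.3733) = 1.596.
ΔT = 2.12 × 1.596 = 3.38 °C.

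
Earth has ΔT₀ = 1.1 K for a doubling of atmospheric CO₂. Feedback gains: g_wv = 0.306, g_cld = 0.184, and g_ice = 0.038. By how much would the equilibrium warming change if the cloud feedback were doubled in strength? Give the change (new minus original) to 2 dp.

1.49 K

Original: g = 0.528, ΔT = 1.1/(1−0.528) = 2.3305 K.
With doubled cloud: g' = 0.712, ΔT' = 1.1/(1−0.712) = 3.8194 K.
Change = 3.8194 − 2.3305 = 1.49 K.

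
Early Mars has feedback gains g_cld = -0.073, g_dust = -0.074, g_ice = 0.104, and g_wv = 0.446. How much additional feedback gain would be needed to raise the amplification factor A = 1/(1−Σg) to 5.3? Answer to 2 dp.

Current total gain = 0.403.
Target gain for A = 5.3: g* = 1 − 1/5.3 = 0.8113.
Additional gain needed = 0.8113 − 0.403 = 0.41.

0.41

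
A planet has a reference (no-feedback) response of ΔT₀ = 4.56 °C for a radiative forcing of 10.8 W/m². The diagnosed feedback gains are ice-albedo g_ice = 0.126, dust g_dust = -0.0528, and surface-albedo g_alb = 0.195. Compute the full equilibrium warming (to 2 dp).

Total gain g = 0.126 − 0.0528 + 0.195 = 0.2682.
Amplification A = 1/(1 − 0.2682) = 1.366.
ΔT = 4.56 × 1.366 = 6.23 °C.

6.23 °C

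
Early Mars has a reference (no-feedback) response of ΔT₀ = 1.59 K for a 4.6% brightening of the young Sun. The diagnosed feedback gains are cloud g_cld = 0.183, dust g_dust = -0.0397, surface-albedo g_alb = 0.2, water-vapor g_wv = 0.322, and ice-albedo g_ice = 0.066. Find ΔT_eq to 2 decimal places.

Total gain g = 0.183 − 0.0397 + 0.2 + 0.322 + 0.066 = 0.7313.
Amplification A = 1/(1 − 0.7313) = 3.722.
ΔT = 1.59 × 3.722 = 5.92 K.

5.92 K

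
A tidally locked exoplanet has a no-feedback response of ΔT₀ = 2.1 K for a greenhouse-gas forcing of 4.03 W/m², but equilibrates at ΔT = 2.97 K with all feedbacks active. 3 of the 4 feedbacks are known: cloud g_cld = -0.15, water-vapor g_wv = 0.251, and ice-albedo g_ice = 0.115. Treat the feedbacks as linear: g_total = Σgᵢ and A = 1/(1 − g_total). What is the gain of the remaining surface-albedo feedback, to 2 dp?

Amplification A = ΔT/ΔT₀ = 2.97/2.1 = 1.414.
Total gain g = 1 − 1/A = 1 − 1/1.414 = 0.2928.
Known gains sum to -0.15 + 0.251 + 0.115 = 0.216.
g_alb = 0.2928 − 0.216 = 0.08.

0.08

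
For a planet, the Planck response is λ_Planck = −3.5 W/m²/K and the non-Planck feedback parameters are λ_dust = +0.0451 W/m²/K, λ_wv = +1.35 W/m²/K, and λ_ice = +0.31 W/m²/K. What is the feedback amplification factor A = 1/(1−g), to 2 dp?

Convert to gains: g_dust = 0.0451/3.5 = 0.01289; g_wv = 1.35/3.5 = 0.3857; g_ice = 0.31/3.5 = 0.08857.
Total gain g = 0.48716.
A = 1/(1 − 0.48716) = 1.95.

1.95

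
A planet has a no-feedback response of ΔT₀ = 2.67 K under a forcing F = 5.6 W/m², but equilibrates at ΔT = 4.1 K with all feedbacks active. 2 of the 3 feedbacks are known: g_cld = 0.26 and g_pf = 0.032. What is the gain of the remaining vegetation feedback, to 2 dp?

0.06

Amplification A = ΔT/ΔT₀ = 4.1/2.67 = 1.536.
Total gain g = 1 − 1/A = 1 − 1/1.536 = 0.349.
Known gains sum to 0.26 + 0.032 = 0.292.
g_veg = 0.349 − 0.292 = 0.06.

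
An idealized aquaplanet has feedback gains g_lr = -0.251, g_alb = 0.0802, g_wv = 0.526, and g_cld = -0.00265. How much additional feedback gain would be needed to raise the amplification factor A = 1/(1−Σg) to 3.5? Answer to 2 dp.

0.36

Current total gain = 0.35255.
Target gain for A = 3.5: g* = 1 − 1/3.5 = 0.7143.
Additional gain needed = 0.7143 − 0.35255 = 0.36.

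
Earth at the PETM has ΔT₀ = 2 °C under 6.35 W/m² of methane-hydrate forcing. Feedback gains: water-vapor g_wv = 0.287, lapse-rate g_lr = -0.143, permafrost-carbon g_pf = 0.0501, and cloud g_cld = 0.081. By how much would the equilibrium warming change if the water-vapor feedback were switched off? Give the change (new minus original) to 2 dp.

Original: g = 0.2751, ΔT = 2/(1−0.2751) = 2.7590 °C.
Without water-vapor: g' = -0.0119, ΔT' = 2/(1+0.0119) = 1.9765 °C.
Change = 1.9765 − 2.7590 = -0.78 °C.

-0.78 °C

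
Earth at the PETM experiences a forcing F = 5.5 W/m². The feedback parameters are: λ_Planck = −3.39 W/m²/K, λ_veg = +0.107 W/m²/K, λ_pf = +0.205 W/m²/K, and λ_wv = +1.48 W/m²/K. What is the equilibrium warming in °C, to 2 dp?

3.44 °C

Net feedback parameter λ = (−3.39) + (+0.107) + (+0.205) + (+1.48) = -1.598 W/m²/K.
ΔT = −F/λ = −5.5/(-1.598) = 3.44 °C.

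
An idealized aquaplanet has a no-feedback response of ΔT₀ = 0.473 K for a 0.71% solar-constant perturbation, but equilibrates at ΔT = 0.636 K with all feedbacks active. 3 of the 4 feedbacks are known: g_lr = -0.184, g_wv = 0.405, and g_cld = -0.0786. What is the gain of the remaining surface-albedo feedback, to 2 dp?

0.11

Amplification A = ΔT/ΔT₀ = 0.636/0.473 = 1.345.
Total gain g = 1 − 1/A = 1 − 1/1.345 = 0.2565.
Known gains sum to -0.184 + 0.405 − 0.0786 = 0.1424.
g_alb = 0.2565 − 0.1424 = 0.11.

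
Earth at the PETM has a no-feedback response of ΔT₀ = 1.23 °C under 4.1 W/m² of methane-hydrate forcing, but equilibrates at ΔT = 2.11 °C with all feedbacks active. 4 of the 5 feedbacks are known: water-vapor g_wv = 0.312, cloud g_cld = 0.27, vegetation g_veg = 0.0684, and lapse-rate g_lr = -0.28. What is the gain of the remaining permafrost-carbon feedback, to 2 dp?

0.05

Amplification A = ΔT/ΔT₀ = 2.11/1.23 = 1.715.
Total gain g = 1 − 1/A = 1 − 1/1.715 = 0.4169.
Known gains sum to 0.312 + 0.27 + 0.0684 − 0.28 = 0.3704.
g_pf = 0.4169 − 0.3704 = 0.05.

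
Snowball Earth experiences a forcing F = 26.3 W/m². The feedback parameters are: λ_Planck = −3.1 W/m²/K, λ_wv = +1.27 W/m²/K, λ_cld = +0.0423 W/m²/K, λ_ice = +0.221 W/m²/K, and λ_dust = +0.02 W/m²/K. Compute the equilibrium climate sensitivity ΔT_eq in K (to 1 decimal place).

17.0 K

Net feedback parameter λ = (−3.1) + (+1.27) + (+0.0423) + (+0.221) + (+0.02) = -1.5467 W/m²/K.
ΔT = −F/λ = −26.3/(-1.5467) = 17.0 K.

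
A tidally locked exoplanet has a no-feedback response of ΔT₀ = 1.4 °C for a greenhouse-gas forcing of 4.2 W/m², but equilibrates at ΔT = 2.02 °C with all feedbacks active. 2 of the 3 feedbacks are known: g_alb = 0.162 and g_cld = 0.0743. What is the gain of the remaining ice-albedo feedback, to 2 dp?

Amplification A = ΔT/ΔT₀ = 2.02/1.4 = 1.443.
Total gain g = 1 − 1/A = 1 − 1/1.443 = 0.307.
Known gains sum to 0.162 + 0.0743 = 0.2363.
g_ice = 0.307 − 0.2363 = 0.07.

0.07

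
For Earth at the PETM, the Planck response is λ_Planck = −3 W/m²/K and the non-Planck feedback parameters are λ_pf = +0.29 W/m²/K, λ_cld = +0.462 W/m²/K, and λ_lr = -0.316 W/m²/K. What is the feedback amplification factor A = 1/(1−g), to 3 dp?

1.170

Convert to gains: g_pf = 0.29/3 = 0.09667; g_cld = 0.462/3 = 0.154; g_lr = -0.316/3 = -0.1053.
Total gain g = 0.14537.
A = 1/(1 − 0.14537) = 1.170.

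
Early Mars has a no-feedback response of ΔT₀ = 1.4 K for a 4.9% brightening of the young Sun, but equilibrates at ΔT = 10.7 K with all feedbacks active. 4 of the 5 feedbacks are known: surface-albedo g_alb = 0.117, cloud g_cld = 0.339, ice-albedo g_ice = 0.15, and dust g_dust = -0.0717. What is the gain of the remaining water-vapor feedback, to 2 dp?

0.33

Amplification A = ΔT/ΔT₀ = 10.7/1.4 = 7.643.
Total gain g = 1 − 1/A = 1 − 1/7.643 = 0.8692.
Known gains sum to 0.117 + 0.339 + 0.15 − 0.0717 = 0.5343.
g_wv = 0.8692 − 0.5343 = 0.33.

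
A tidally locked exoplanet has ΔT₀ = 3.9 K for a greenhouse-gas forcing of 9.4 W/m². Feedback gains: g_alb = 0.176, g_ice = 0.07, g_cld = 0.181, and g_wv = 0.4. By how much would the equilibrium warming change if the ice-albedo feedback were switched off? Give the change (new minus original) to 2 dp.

Original: g = 0.827, ΔT = 3.9/(1−0.827) = 22.5434 K.
Without ice-albedo: g' = 0.757, ΔT' = 3.9/(1−0.757) = 16.0494 K.
Change = 16.0494 − 22.5434 = -6.49 K.

-6.49 K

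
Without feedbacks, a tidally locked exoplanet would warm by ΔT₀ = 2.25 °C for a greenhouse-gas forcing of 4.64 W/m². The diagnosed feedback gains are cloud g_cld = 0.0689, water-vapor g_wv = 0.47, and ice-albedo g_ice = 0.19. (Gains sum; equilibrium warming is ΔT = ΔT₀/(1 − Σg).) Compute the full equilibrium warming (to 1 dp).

8.3 °C

Total gain g = 0.0689 + 0.47 + 0.19 = 0.7289.
Amplification A = 1/(1 − 0.7289) = 3.689.
ΔT = 2.25 × 3.689 = 8.3 °C.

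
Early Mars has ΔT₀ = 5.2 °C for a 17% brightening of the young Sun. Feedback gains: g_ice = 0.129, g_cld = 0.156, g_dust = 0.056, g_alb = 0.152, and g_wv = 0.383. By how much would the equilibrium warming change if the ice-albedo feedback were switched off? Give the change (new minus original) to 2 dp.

Original: g = 0.876, ΔT = 5.2/(1−0.876) = 41.9355 °C.
Without ice-albedo: g' = 0.747, ΔT' = 5.2/(1−0.747) = 20.5534 °C.
Change = 20.5534 − 41.9355 = -21.38 °C.

-21.38 °C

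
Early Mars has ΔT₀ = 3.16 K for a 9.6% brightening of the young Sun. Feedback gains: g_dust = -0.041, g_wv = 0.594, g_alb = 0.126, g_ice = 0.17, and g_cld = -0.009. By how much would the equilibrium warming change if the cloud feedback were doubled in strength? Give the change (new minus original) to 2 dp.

-1.05 K

Original: g = 0.84, ΔT = 3.16/(1−0.84) = 19.7500 K.
With doubled cloud: g' = 0.831, ΔT' = 3.16/(1−0.831) = 18.6982 K.
Change = 18.6982 − 19.7500 = -1.05 K.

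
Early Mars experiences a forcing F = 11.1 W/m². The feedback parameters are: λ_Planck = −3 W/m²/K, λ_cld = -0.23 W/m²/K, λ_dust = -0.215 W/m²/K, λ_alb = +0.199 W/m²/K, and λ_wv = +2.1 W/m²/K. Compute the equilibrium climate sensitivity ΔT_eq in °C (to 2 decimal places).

9.69 °C

Net feedback parameter λ = (−3) + (-0.23) + (-0.215) + (+0.199) + (+2.1) = -1.146 W/m²/K.
ΔT = −F/λ = −11.1/(-1.146) = 9.69 °C.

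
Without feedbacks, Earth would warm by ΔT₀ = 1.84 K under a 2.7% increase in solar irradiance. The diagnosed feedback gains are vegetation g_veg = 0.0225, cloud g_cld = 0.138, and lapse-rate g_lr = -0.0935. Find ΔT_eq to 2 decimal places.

1.97 K

Total gain g = 0.0225 + 0.138 − 0.0935 = 0.067.
Amplification A = 1/(1 − 0.067) = 1.072.
ΔT = 1.84 × 1.072 = 1.97 K.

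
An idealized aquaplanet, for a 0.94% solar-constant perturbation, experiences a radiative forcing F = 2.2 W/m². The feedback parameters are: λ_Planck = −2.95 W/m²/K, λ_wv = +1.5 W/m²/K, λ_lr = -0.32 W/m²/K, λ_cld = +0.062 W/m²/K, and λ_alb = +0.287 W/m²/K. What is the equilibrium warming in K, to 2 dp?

1.55 K

Net feedback parameter λ = (−2.95) + (+1.5) + (-0.32) + (+0.062) + (+0.287) = -1.421 W/m²/K.
ΔT = −F/λ = −2.2/(-1.421) = 1.55 K.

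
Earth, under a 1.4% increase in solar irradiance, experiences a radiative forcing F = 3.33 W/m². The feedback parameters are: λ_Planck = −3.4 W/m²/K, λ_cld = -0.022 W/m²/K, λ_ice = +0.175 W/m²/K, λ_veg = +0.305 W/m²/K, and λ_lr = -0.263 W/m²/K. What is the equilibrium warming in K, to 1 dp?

Net feedback parameter λ = (−3.4) + (-0.022) + (+0.175) + (+0.305) + (-0.263) = -3.205 W/m²/K.
ΔT = −F/λ = −3.33/(-3.205) = 1.0 K.

1.0 K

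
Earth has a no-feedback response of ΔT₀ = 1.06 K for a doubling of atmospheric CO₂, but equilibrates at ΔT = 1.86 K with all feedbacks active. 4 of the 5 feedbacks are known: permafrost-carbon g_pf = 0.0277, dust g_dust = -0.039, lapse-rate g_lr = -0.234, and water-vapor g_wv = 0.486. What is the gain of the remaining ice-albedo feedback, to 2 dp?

Amplification A = ΔT/ΔT₀ = 1.86/1.06 = 1.755.
Total gain g = 1 − 1/A = 1 − 1/1.755 = 0.4302.
Known gains sum to 0.0277 − 0.039 − 0.234 + 0.486 = 0.2407.
g_ice = 0.4302 − 0.2407 = 0.19.

0.19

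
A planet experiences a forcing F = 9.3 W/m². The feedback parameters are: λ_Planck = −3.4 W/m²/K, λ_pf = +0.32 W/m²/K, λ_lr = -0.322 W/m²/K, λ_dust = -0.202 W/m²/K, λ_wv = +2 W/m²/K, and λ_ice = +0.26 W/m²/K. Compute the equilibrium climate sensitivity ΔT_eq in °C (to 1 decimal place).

6.9 °C

Net feedback parameter λ = (−3.4) + (+0.32) + (-0.322) + (-0.202) + (+2) + (+0.26) = -1.344 W/m²/K.
ΔT = −F/λ = −9.3/(-1.344) = 6.9 °C.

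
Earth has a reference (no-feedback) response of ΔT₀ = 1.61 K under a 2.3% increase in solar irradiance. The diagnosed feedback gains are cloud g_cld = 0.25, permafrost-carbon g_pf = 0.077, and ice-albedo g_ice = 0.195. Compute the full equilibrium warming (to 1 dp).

3.4 K

Total gain g = 0.25 + 0.077 + 0.195 = 0.522.
Amplification A = 1/(1 − 0.522) = 2.092.
ΔT = 1.61 × 2.092 = 3.4 K.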